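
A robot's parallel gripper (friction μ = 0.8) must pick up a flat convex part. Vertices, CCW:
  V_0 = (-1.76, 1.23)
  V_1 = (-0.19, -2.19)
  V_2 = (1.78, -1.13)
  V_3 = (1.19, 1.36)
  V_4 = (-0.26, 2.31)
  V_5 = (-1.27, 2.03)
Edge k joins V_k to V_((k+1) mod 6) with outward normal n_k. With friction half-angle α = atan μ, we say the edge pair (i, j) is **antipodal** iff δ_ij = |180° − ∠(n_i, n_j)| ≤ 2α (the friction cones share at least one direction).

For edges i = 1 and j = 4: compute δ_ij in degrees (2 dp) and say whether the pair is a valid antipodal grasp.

α = atan 0.8 = 38.66°;  2α = 77.32°
edge 1: e_1 = (+1.97, +1.06);  n_1 = (+0.4738, -0.8806)
edge 4: e_4 = (-1.01, -0.28);  n_4 = (-0.2672, +0.9637)
∠(n_1, n_4) = 167.21°
δ = |180° − 167.21°| = 12.79°
12.79° ≤ 2α = 77.32°  →  valid

δ = 12.79°, valid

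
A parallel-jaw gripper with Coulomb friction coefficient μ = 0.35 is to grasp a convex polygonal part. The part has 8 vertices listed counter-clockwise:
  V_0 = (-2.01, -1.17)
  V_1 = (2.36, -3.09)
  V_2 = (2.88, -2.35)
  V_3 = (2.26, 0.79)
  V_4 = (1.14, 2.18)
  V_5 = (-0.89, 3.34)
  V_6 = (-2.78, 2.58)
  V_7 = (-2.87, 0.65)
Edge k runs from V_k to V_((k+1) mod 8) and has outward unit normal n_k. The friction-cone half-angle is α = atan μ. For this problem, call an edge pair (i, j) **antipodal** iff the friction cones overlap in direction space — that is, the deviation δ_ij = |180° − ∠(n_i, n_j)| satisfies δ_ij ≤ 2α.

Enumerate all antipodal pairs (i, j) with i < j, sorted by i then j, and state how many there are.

α = atan 0.35 = 19.29°;  2α = 38.58°
n_0 = (-0.4022, -0.9155)
n_1 = (+0.8182, -0.5749)
n_2 = (+0.9811, +0.1937)
n_3 = (+0.7787, +0.6274)
n_4 = (+0.4961, +0.8682)
n_5 = (-0.3731, +0.9278)
n_6 = (-0.9989, +0.0466)
n_7 = (-0.9041, -0.4272)
  (0,1): δ = 101.38°  ·
  (0,2): δ = 55.11°  ·
  (0,3): δ = 27.42°  ✓
  (0,4): δ = 6.03°  ✓
  (0,5): δ = 45.62°  ·
  (0,6): δ = 111.05°  ·
  (0,7): δ = 139.01°  ·
  (1,2): δ = 133.73°  ·
  (1,3): δ = 106.04°  ·
  (1,4): δ = 84.65°  ·
  (1,5): δ = 33.00°  ✓
  (1,6): δ = 32.43°  ✓
  (1,7): δ = 60.39°  ·
  (2,3): δ = 152.31°  ·
  (2,4): δ = 130.91°  ·
  (2,5): δ = 79.26°  ·
  (2,6): δ = 13.84°  ✓
  (2,7): δ = 14.12°  ✓
  (3,4): δ = 158.61°  ·
  (3,5): δ = 106.95°  ·
  (3,6): δ = 41.53°  ·
  (3,7): δ = 13.57°  ✓
  (4,5): δ = 128.35°  ·
  (4,6): δ = 62.93°  ·
  (4,7): δ = 34.96°  ✓
  (5,6): δ = 114.58°  ·
  (5,7): δ = 86.61°  ·
  (6,7): δ = 152.04°  ·
antipodal pairs: 8

count = 8; pairs: (0,3), (0,4), (1,5), (1,6), (2,6), (2,7), (3,7), (4,7)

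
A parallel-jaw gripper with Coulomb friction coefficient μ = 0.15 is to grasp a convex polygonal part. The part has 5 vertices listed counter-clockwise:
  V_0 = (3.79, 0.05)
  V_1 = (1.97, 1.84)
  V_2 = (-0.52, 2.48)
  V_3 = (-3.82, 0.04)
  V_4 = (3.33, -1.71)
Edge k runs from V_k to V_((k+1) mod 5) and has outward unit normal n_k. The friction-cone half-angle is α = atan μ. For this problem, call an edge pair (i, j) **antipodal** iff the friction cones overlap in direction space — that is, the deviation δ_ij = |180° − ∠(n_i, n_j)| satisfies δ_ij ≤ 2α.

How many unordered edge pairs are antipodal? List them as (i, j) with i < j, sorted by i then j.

count = 1; pairs: (1,3)

α = atan 0.15 = 8.53°;  2α = 17.06°
n_0 = (+0.7012, +0.7130)
n_1 = (+0.2489, +0.9685)
n_2 = (-0.5945, +0.8041)
n_3 = (-0.2377, -0.9713)
n_4 = (+0.9675, -0.2529)
  (0,1): δ = 149.89°  ·
  (0,2): δ = 99.00°  ·
  (0,3): δ = 30.77°  ·
  (0,4): δ = 119.88°  ·
  (1,2): δ = 129.11°  ·
  (1,3): δ = 0.66°  ✓
  (1,4): δ = 89.77°  ·
  (2,3): δ = 50.23°  ·
  (2,4): δ = 38.87°  ·
  (3,4): δ = 90.89°  ·
antipodal pairs: 1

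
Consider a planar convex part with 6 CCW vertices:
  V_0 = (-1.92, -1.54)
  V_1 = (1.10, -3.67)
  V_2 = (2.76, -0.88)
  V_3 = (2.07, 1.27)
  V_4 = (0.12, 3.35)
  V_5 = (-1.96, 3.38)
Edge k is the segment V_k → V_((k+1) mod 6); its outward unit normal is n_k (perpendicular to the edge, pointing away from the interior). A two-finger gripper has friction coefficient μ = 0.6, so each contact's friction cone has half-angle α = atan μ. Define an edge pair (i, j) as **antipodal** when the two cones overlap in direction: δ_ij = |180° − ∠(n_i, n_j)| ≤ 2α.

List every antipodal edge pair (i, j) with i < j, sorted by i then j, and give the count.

α = atan 0.6 = 30.96°;  2α = 61.93°
n_0 = (-0.5764, -0.8172)
n_1 = (+0.8594, -0.5113)
n_2 = (+0.9522, +0.3056)
n_3 = (+0.7295, +0.6839)
n_4 = (+0.0144, +0.9999)
n_5 = (-1.0000, -0.0081)
  (0,1): δ = 85.56°  ·
  (0,2): δ = 37.01°  ✓
  (0,3): δ = 11.65°  ✓
  (0,4): δ = 34.37°  ✓
  (0,5): δ = 125.66°  ·
  (1,2): δ = 131.46°  ·
  (1,3): δ = 106.10°  ·
  (1,4): δ = 60.07°  ✓
  (1,5): δ = 31.22°  ✓
  (2,3): δ = 154.64°  ·
  (2,4): δ = 108.62°  ·
  (2,5): δ = 17.33°  ✓
  (3,4): δ = 133.98°  ·
  (3,5): δ = 42.69°  ✓
  (4,5): δ = 88.71°  ·
antipodal pairs: 7

count = 7; pairs: (0,2), (0,3), (0,4), (1,4), (1,5), (2,5), (3,5)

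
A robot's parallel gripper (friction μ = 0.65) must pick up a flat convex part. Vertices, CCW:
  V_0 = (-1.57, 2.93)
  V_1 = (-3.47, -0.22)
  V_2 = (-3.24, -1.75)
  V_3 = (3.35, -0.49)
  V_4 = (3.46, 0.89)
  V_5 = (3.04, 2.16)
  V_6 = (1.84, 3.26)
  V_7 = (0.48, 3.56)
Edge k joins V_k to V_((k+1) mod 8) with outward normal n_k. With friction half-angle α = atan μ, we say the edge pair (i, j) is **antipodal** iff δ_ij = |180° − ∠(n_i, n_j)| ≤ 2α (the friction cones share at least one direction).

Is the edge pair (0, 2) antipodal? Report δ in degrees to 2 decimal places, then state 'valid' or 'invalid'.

α = atan 0.65 = 33.02°;  2α = 66.05°
edge 0: e_0 = (-1.90, -3.15);  n_0 = (-0.8563, +0.5165)
edge 2: e_2 = (+6.59, +1.26);  n_2 = (+0.1878, -0.9822)
∠(n_0, n_2) = 131.92°
δ = |180° − 131.92°| = 48.08°
48.08° ≤ 2α = 66.05°  →  valid

δ = 48.08°, valid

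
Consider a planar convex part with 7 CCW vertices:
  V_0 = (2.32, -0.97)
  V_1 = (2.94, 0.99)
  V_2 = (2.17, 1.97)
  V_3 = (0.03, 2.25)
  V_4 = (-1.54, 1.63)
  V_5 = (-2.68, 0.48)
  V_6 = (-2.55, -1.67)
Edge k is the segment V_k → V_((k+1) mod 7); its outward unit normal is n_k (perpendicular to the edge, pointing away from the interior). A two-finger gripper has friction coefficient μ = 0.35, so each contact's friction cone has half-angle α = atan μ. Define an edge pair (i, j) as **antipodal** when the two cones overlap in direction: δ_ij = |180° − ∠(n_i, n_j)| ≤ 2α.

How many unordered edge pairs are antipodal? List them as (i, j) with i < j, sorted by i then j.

count = 6; pairs: (0,4), (0,5), (1,5), (2,6), (3,6), (4,6)

α = atan 0.35 = 19.29°;  2α = 38.58°
n_0 = (+0.9534, -0.3016)
n_1 = (+0.7863, +0.6178)
n_2 = (+0.1297, +0.9915)
n_3 = (-0.3673, +0.9301)
n_4 = (-0.7102, +0.7040)
n_5 = (-0.9982, -0.0604)
n_6 = (+0.1423, -0.9898)
  (0,1): δ = 124.29°  ·
  (0,2): δ = 79.90°  ·
  (0,3): δ = 50.90°  ·
  (0,4): δ = 27.20°  ✓
  (0,5): δ = 21.01°  ✓
  (0,6): δ = 115.73°  ·
  (1,2): δ = 135.61°  ·
  (1,3): δ = 106.61°  ·
  (1,4): δ = 82.91°  ·
  (1,5): δ = 34.70°  ✓
  (1,6): δ = 60.02°  ·
  (2,3): δ = 151.00°  ·
  (2,4): δ = 127.30°  ·
  (2,5): δ = 79.09°  ·
  (2,6): δ = 15.63°  ✓
  (3,4): δ = 156.30°  ·
  (3,5): δ = 108.09°  ·
  (3,6): δ = 13.37°  ✓
  (4,5): δ = 131.79°  ·
  (4,6): δ = 37.07°  ✓
  (5,6): δ = 85.28°  ·
antipodal pairs: 6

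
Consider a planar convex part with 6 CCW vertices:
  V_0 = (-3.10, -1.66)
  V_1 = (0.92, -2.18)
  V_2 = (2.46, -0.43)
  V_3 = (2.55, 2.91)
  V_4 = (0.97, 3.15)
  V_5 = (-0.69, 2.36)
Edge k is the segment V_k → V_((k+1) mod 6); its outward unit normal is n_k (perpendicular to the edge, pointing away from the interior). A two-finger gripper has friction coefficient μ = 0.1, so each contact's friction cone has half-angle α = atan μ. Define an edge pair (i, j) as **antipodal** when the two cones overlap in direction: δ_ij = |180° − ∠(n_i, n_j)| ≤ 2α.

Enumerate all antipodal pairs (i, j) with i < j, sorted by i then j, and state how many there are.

α = atan 0.1 = 5.71°;  2α = 11.42°
n_0 = (-0.1283, -0.9917)
n_1 = (+0.7507, -0.6606)
n_2 = (+0.9996, -0.0269)
n_3 = (+0.1502, +0.9887)
n_4 = (-0.4297, +0.9030)
n_5 = (-0.8577, +0.5142)
  (0,1): δ = 123.98°  ·
  (0,2): δ = 84.17°  ·
  (0,3): δ = 1.27°  ✓
  (0,4): δ = 32.82°  ·
  (0,5): δ = 66.43°  ·
  (1,2): δ = 140.20°  ·
  (1,3): δ = 57.29°  ·
  (1,4): δ = 23.20°  ·
  (1,5): δ = 10.40°  ✓
  (2,3): δ = 97.09°  ·
  (2,4): δ = 63.01°  ·
  (2,5): δ = 29.40°  ·
  (3,4): δ = 145.91°  ·
  (3,5): δ = 112.31°  ·
  (4,5): δ = 146.39°  ·
antipodal pairs: 2

count = 2; pairs: (0,3), (1,5)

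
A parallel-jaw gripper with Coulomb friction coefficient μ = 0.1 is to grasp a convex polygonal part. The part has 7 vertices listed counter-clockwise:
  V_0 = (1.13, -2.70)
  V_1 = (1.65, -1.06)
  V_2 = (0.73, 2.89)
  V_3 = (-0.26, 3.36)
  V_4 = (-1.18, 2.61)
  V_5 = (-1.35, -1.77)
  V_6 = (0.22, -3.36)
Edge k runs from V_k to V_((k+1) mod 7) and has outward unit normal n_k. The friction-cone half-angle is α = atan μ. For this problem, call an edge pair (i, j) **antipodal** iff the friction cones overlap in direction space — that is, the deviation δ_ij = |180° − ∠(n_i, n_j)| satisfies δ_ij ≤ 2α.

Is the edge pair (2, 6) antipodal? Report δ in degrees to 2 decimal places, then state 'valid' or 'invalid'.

δ = 61.35°, invalid

α = atan 0.1 = 5.71°;  2α = 11.42°
edge 2: e_2 = (-0.99, +0.47);  n_2 = (+0.4289, +0.9034)
edge 6: e_6 = (+0.91, +0.66);  n_6 = (+0.5871, -0.8095)
∠(n_2, n_6) = 118.65°
δ = |180° − 118.65°| = 61.35°
61.35° > 2α = 11.42°  →  invalid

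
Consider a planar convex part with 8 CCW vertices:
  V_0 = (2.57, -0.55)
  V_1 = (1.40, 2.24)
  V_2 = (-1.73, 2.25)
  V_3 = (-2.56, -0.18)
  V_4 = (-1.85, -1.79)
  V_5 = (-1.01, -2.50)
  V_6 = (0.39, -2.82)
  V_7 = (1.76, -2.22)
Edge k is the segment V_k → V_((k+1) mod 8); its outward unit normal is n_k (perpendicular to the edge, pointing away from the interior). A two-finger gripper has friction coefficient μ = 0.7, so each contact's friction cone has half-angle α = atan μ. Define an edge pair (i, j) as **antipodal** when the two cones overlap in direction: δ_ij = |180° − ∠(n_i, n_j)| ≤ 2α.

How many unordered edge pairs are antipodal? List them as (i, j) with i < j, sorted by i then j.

α = atan 0.7 = 34.99°;  2α = 69.98°
n_0 = (+0.9222, +0.3867)
n_1 = (+0.0032, +1.0000)
n_2 = (-0.9463, +0.3232)
n_3 = (-0.9150, -0.4035)
n_4 = (-0.6455, -0.7637)
n_5 = (-0.2228, -0.9749)
n_6 = (+0.4012, -0.9160)
n_7 = (+0.8998, -0.4364)
  (0,1): δ = 112.93°  ·
  (0,2): δ = 41.61°  ✓
  (0,3): δ = 1.05°  ✓
  (0,4): δ = 27.04°  ✓
  (0,5): δ = 54.37°  ✓
  (0,6): δ = 90.90°  ·
  (0,7): δ = 131.37°  ·
  (1,2): δ = 108.68°  ·
  (1,3): δ = 66.02°  ✓
  (1,4): δ = 40.02°  ✓
  (1,5): δ = 12.69°  ✓
  (1,6): δ = 23.83°  ✓
  (1,7): δ = 64.31°  ✓
  (2,3): δ = 137.34°  ·
  (2,4): δ = 111.35°  ·
  (2,5): δ = 84.02°  ·
  (2,6): δ = 47.49°  ✓
  (2,7): δ = 7.02°  ✓
  (3,4): δ = 154.00°  ·
  (3,5): δ = 126.67°  ·
  (3,6): δ = 90.15°  ·
  (3,7): δ = 49.67°  ✓
  (4,5): δ = 152.67°  ·
  (4,6): δ = 116.14°  ·
  (4,7): δ = 75.67°  ·
  (5,6): δ = 143.47°  ·
  (5,7): δ = 103.00°  ·
  (6,7): δ = 139.53°  ·
antipodal pairs: 12

count = 12; pairs: (0,2), (0,3), (0,4), (0,5), (1,3), (1,4), (1,5), (1,6), (1,7), (2,6), (2,7), (3,7)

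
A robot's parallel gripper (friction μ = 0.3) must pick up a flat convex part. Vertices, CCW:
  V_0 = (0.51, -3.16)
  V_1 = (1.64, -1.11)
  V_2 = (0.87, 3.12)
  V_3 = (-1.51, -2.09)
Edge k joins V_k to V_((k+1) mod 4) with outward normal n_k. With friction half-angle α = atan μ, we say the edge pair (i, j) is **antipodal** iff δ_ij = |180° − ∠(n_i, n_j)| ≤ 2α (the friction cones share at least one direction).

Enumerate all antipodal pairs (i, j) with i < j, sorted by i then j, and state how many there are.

count = 1; pairs: (0,2)

α = atan 0.3 = 16.70°;  2α = 33.40°
n_0 = (+0.8758, -0.4827)
n_1 = (+0.9838, +0.1791)
n_2 = (-0.9096, +0.4155)
n_3 = (-0.4681, -0.8837)
  (0,1): δ = 140.82°  ·
  (0,2): δ = 4.31°  ✓
  (0,3): δ = 90.95°  ·
  (1,2): δ = 34.87°  ·
  (1,3): δ = 51.77°  ·
  (2,3): δ = 93.36°  ·
antipodal pairs: 1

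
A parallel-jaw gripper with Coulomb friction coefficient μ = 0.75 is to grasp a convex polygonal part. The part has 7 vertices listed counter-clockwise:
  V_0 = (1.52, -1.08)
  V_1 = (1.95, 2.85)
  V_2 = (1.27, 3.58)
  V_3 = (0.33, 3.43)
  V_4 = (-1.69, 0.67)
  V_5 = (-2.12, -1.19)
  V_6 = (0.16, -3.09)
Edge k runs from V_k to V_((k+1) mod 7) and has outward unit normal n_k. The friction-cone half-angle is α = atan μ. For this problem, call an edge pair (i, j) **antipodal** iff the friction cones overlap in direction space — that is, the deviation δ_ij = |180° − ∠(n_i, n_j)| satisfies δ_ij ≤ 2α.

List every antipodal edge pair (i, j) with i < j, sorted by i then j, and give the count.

count = 9; pairs: (0,3), (0,4), (0,5), (1,4), (1,5), (2,5), (2,6), (3,6), (4,6)

α = atan 0.75 = 36.87°;  2α = 73.74°
n_0 = (+0.9941, -0.1088)
n_1 = (+0.7317, +0.6816)
n_2 = (-0.1576, +0.9875)
n_3 = (-0.8070, +0.5906)
n_4 = (-0.9743, +0.2252)
n_5 = (-0.6402, -0.7682)
n_6 = (+0.8282, -0.5604)
  (0,1): δ = 130.79°  ·
  (0,2): δ = 74.69°  ·
  (0,3): δ = 29.96°  ✓
  (0,4): δ = 6.77°  ✓
  (0,5): δ = 56.44°  ✓
  (0,6): δ = 152.16°  ·
  (1,2): δ = 123.90°  ·
  (1,3): δ = 79.17°  ·
  (1,4): δ = 55.99°  ✓
  (1,5): δ = 7.23°  ✓
  (1,6): δ = 102.95°  ·
  (2,3): δ = 135.27°  ·
  (2,4): δ = 112.08°  ·
  (2,5): δ = 48.87°  ✓
  (2,6): δ = 46.85°  ✓
  (3,4): δ = 156.82°  ·
  (3,5): δ = 93.61°  ·
  (3,6): δ = 2.12°  ✓
  (4,5): δ = 116.79°  ·
  (4,6): δ = 21.07°  ✓
  (5,6): δ = 84.28°  ·
antipodal pairs: 9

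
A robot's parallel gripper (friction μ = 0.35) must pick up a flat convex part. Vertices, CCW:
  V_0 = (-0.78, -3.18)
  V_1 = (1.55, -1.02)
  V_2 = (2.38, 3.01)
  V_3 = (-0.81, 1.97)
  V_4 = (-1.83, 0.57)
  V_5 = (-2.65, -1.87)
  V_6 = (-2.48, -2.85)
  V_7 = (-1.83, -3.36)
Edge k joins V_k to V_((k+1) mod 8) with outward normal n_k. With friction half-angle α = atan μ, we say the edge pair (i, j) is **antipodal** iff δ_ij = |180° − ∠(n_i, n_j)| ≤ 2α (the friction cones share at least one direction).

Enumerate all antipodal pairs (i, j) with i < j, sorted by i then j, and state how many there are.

α = atan 0.35 = 19.29°;  2α = 38.58°
n_0 = (+0.6798, -0.7334)
n_1 = (+0.9794, -0.2017)
n_2 = (-0.3100, +0.9507)
n_3 = (-0.8082, +0.5889)
n_4 = (-0.9479, +0.3186)
n_5 = (-0.9853, -0.1709)
n_6 = (-0.6173, -0.7867)
n_7 = (+0.1690, -0.9856)
  (0,1): δ = 144.47°  ·
  (0,2): δ = 24.77°  ✓
  (0,3): δ = 11.09°  ✓
  (0,4): δ = 28.59°  ✓
  (0,5): δ = 57.01°  ·
  (0,6): δ = 99.05°  ·
  (0,7): δ = 146.90°  ·
  (1,2): δ = 60.31°  ·
  (1,3): δ = 24.44°  ✓
  (1,4): δ = 6.94°  ✓
  (1,5): δ = 21.48°  ✓
  (1,6): δ = 63.52°  ·
  (1,7): δ = 111.37°  ·
  (2,3): δ = 144.13°  ·
  (2,4): δ = 126.63°  ·
  (2,5): δ = 98.22°  ·
  (2,6): δ = 56.18°  ·
  (2,7): δ = 8.33°  ✓
  (3,4): δ = 162.50°  ·
  (3,5): δ = 134.08°  ·
  (3,6): δ = 92.04°  ·
  (3,7): δ = 44.20°  ·
  (4,5): δ = 151.58°  ·
  (4,6): δ = 109.54°  ·
  (4,7): δ = 61.70°  ·
  (5,6): δ = 137.96°  ·
  (5,7): δ = 90.11°  ·
  (6,7): δ = 132.15°  ·
antipodal pairs: 7

count = 7; pairs: (0,2), (0,3), (0,4), (1,3), (1,4), (1,5), (2,7)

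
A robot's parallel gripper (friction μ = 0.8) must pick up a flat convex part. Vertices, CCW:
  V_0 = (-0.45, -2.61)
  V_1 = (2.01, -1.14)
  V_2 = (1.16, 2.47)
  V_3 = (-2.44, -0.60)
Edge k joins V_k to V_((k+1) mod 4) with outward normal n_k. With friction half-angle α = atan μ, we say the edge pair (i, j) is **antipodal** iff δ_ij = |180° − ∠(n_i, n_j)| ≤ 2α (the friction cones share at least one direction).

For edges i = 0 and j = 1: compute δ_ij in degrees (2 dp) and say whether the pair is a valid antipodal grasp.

δ = 107.61°, invalid

α = atan 0.8 = 38.66°;  2α = 77.32°
edge 0: e_0 = (+2.46, +1.47);  n_0 = (+0.5130, -0.8584)
edge 1: e_1 = (-0.85, +3.61);  n_1 = (+0.9734, +0.2292)
∠(n_0, n_1) = 72.39°
δ = |180° − 72.39°| = 107.61°
107.61° > 2α = 77.32°  →  invalid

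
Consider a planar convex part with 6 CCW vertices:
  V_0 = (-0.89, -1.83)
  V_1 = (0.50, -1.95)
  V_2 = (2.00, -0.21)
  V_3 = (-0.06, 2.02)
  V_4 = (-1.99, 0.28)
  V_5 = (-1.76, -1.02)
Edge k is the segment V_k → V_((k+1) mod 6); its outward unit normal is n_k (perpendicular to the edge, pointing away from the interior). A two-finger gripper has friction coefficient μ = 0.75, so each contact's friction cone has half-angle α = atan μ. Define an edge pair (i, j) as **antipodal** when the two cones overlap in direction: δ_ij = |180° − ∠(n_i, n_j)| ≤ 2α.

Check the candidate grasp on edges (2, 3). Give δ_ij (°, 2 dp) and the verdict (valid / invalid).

δ = 90.69°, invalid

α = atan 0.75 = 36.87°;  2α = 73.74°
edge 2: e_2 = (-2.06, +2.23);  n_2 = (+0.7346, +0.6786)
edge 3: e_3 = (-1.93, -1.74);  n_3 = (-0.6696, +0.7427)
∠(n_2, n_3) = 89.31°
δ = |180° − 89.31°| = 90.69°
90.69° > 2α = 73.74°  →  invalid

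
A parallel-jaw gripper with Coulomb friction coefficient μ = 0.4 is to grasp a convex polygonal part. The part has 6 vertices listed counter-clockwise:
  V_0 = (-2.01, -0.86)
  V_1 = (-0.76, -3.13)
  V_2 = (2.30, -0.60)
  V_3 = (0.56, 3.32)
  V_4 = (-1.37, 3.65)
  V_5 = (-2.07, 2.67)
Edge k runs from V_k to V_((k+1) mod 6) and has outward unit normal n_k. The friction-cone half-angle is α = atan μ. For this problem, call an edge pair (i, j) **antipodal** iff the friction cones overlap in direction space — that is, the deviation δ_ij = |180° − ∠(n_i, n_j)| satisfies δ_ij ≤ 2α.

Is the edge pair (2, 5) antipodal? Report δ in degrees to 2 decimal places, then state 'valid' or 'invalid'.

δ = 22.96°, valid

α = atan 0.4 = 21.80°;  2α = 43.60°
edge 2: e_2 = (-1.74, +3.92);  n_2 = (+0.9140, +0.4057)
edge 5: e_5 = (+0.06, -3.53);  n_5 = (-0.9999, -0.0170)
∠(n_2, n_5) = 157.04°
δ = |180° − 157.04°| = 22.96°
22.96° ≤ 2α = 43.60°  →  valid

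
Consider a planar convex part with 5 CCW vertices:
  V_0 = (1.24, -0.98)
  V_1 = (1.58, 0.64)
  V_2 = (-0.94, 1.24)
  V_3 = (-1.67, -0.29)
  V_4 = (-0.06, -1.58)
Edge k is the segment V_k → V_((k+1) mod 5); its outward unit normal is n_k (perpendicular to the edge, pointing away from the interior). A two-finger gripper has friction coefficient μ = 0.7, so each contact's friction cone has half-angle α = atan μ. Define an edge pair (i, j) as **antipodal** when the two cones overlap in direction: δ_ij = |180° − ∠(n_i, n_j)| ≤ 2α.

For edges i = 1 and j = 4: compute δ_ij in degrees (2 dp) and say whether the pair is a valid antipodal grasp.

α = atan 0.7 = 34.99°;  2α = 69.98°
edge 1: e_1 = (-2.52, +0.60);  n_1 = (+0.2316, +0.9728)
edge 4: e_4 = (+1.30, +0.60);  n_4 = (+0.4191, -0.9080)
∠(n_1, n_4) = 141.83°
δ = |180° − 141.83°| = 38.17°
38.17° ≤ 2α = 69.98°  →  valid

δ = 38.17°, valid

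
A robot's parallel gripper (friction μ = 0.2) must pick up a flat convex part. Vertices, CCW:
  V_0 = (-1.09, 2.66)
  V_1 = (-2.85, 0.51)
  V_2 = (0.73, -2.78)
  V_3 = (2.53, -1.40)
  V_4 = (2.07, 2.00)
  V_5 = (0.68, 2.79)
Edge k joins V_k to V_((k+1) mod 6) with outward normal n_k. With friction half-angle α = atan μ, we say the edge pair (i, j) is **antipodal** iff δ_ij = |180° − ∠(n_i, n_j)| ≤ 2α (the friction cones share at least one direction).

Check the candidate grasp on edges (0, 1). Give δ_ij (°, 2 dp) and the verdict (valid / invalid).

δ = 93.28°, invalid

α = atan 0.2 = 11.31°;  2α = 22.62°
edge 0: e_0 = (-1.76, -2.15);  n_0 = (-0.7738, +0.6334)
edge 1: e_1 = (+3.58, -3.29);  n_1 = (-0.6767, -0.7363)
∠(n_0, n_1) = 86.72°
δ = |180° − 86.72°| = 93.28°
93.28° > 2α = 22.62°  →  invalid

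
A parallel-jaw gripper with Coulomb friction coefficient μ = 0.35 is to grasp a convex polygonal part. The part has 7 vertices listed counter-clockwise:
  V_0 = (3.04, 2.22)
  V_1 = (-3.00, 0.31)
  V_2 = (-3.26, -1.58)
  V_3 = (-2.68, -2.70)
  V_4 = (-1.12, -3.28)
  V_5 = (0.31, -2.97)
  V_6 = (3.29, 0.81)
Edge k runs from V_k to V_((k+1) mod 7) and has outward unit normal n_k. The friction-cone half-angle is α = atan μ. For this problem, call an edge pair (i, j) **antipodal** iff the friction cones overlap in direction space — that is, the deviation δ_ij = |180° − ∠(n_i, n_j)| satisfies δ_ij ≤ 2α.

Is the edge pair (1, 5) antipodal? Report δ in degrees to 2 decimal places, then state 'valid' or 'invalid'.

δ = 30.42°, valid

α = atan 0.35 = 19.29°;  2α = 38.58°
edge 1: e_1 = (-0.26, -1.89);  n_1 = (-0.9907, +0.1363)
edge 5: e_5 = (+2.98, +3.78);  n_5 = (+0.7853, -0.6191)
∠(n_1, n_5) = 149.58°
δ = |180° − 149.58°| = 30.42°
30.42° ≤ 2α = 38.58°  →  valid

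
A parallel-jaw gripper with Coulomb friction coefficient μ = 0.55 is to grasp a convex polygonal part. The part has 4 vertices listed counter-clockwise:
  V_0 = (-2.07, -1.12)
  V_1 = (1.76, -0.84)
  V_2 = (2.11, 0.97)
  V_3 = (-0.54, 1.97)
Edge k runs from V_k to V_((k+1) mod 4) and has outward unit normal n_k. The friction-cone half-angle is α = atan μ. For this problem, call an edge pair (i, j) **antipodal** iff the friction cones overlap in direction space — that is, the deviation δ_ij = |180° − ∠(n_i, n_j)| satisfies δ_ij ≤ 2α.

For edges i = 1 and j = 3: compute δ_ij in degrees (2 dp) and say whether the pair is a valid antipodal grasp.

δ = 15.40°, valid

α = atan 0.55 = 28.81°;  2α = 57.62°
edge 1: e_1 = (+0.35, +1.81);  n_1 = (+0.9818, -0.1899)
edge 3: e_3 = (-1.53, -3.09);  n_3 = (-0.8962, +0.4437)
∠(n_1, n_3) = 164.60°
δ = |180° − 164.60°| = 15.40°
15.40° ≤ 2α = 57.62°  →  valid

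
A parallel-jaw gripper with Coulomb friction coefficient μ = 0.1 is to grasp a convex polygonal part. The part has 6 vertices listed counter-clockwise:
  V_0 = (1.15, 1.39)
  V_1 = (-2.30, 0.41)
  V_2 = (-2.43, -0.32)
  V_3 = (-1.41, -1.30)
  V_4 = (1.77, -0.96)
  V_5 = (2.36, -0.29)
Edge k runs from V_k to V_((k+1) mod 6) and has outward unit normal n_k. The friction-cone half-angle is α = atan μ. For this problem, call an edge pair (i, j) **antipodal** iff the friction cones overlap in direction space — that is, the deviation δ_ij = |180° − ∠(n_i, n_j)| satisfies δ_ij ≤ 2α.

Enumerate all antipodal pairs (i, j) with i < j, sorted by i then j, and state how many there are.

α = atan 0.1 = 5.71°;  2α = 11.42°
n_0 = (-0.2732, +0.9619)
n_1 = (-0.9845, +0.1753)
n_2 = (-0.6928, -0.7211)
n_3 = (+0.1063, -0.9943)
n_4 = (+0.7505, -0.6609)
n_5 = (+0.8114, +0.5844)
  (0,1): δ = 115.96°  ·
  (0,2): δ = 59.71°  ·
  (0,3): δ = 9.75°  ✓
  (0,4): δ = 32.78°  ·
  (0,5): δ = 109.91°  ·
  (1,2): δ = 123.76°  ·
  (1,3): δ = 73.80°  ·
  (1,4): δ = 31.27°  ·
  (1,5): δ = 45.86°  ·
  (2,3): δ = 130.04°  ·
  (2,4): δ = 87.51°  ·
  (2,5): δ = 10.38°  ✓
  (3,4): δ = 137.47°  ·
  (3,5): δ = 60.34°  ·
  (4,5): δ = 102.87°  ·
antipodal pairs: 2

count = 2; pairs: (0,3), (2,5)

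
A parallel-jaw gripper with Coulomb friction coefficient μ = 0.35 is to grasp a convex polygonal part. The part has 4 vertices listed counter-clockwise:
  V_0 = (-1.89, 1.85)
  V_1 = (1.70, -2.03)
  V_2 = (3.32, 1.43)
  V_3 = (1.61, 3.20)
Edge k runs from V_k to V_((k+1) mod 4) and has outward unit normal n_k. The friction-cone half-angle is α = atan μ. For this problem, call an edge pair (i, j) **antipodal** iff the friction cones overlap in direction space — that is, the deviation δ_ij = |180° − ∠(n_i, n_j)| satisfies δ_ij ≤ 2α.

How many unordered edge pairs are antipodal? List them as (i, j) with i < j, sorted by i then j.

α = atan 0.35 = 19.29°;  2α = 38.58°
n_0 = (-0.7340, -0.6791)
n_1 = (+0.9056, -0.4240)
n_2 = (+0.7192, +0.6948)
n_3 = (-0.3599, +0.9330)
  (0,1): δ = 67.87°  ·
  (0,2): δ = 1.24°  ✓
  (0,3): δ = 68.32°  ·
  (1,2): δ = 110.90°  ·
  (1,3): δ = 43.82°  ·
  (2,3): δ = 112.92°  ·
antipodal pairs: 1

count = 1; pairs: (0,2)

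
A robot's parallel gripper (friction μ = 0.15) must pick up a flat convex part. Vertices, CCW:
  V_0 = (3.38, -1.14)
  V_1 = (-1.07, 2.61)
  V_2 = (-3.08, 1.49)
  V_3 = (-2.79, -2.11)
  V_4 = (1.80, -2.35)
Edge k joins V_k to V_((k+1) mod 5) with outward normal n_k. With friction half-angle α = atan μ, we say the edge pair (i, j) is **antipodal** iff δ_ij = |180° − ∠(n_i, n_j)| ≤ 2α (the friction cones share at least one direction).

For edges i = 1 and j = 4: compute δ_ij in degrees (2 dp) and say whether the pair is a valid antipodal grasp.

α = atan 0.15 = 8.53°;  2α = 17.06°
edge 1: e_1 = (-2.01, -1.12);  n_1 = (-0.4867, +0.8735)
edge 4: e_4 = (+1.58, +1.21);  n_4 = (+0.6080, -0.7939)
∠(n_1, n_4) = 171.68°
δ = |180° − 171.68°| = 8.32°
8.32° ≤ 2α = 17.06°  →  valid

δ = 8.32°, valid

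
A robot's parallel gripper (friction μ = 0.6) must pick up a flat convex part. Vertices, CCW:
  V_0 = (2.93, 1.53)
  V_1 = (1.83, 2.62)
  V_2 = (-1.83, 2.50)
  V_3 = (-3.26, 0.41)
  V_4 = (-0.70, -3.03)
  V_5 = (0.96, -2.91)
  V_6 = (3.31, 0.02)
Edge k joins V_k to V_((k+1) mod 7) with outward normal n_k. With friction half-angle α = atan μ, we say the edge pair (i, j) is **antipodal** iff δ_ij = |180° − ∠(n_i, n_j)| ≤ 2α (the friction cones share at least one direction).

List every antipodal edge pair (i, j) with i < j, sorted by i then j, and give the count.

α = atan 0.6 = 30.96°;  2α = 61.93°
n_0 = (+0.7039, +0.7103)
n_1 = (-0.0328, +0.9995)
n_2 = (-0.8253, +0.5647)
n_3 = (-0.8022, -0.5970)
n_4 = (+0.0721, -0.9974)
n_5 = (+0.7801, -0.6257)
n_6 = (+0.9698, +0.2440)
  (0,1): δ = 133.38°  ·
  (0,2): δ = 79.64°  ·
  (0,3): δ = 8.61°  ✓
  (0,4): δ = 48.87°  ✓
  (0,5): δ = 96.01°  ·
  (0,6): δ = 148.86°  ·
  (1,2): δ = 126.26°  ·
  (1,3): δ = 55.22°  ✓
  (1,4): δ = 2.26°  ✓
  (1,5): δ = 49.39°  ✓
  (1,6): δ = 102.25°  ·
  (2,3): δ = 108.96°  ·
  (2,4): δ = 51.48°  ✓
  (2,5): δ = 4.35°  ✓
  (2,6): δ = 48.51°  ✓
  (3,4): δ = 122.52°  ·
  (3,5): δ = 75.39°  ·
  (3,6): δ = 22.53°  ✓
  (4,5): δ = 132.87°  ·
  (4,6): δ = 80.01°  ·
  (5,6): δ = 127.14°  ·
antipodal pairs: 9

count = 9; pairs: (0,3), (0,4), (1,3), (1,4), (1,5), (2,4), (2,5), (2,6), (3,6)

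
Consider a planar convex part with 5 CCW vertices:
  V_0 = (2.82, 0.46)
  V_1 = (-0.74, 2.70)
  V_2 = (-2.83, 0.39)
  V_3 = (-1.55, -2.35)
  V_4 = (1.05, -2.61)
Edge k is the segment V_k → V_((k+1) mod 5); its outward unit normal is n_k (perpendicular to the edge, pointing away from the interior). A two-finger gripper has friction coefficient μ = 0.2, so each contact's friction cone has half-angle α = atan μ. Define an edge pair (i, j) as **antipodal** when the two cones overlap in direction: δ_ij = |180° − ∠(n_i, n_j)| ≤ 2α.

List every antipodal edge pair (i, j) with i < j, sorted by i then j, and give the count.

count = 1; pairs: (1,4)

α = atan 0.2 = 11.31°;  2α = 22.62°
n_0 = (+0.5326, +0.8464)
n_1 = (-0.7415, +0.6709)
n_2 = (-0.9060, -0.4232)
n_3 = (-0.0995, -0.9950)
n_4 = (+0.8663, -0.4995)
  (0,1): δ = 99.96°  ·
  (0,2): δ = 32.78°  ·
  (0,3): δ = 26.47°  ·
  (0,4): δ = 92.21°  ·
  (1,2): δ = 112.82°  ·
  (1,3): δ = 53.57°  ·
  (1,4): δ = 12.17°  ✓
  (2,3): δ = 120.75°  ·
  (2,4): δ = 55.01°  ·
  (3,4): δ = 114.25°  ·
antipodal pairs: 1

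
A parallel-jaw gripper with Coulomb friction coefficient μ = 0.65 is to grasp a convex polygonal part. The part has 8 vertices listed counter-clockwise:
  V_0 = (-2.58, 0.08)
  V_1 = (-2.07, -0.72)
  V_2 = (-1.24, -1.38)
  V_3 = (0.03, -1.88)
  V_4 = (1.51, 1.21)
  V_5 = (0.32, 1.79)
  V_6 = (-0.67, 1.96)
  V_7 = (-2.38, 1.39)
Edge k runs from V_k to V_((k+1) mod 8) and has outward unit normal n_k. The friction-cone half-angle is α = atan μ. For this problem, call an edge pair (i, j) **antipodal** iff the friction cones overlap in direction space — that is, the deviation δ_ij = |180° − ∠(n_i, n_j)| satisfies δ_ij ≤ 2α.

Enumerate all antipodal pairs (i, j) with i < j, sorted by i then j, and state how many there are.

α = atan 0.65 = 33.02°;  2α = 66.05°
n_0 = (-0.8432, -0.5376)
n_1 = (-0.6224, -0.7827)
n_2 = (-0.3663, -0.9305)
n_3 = (+0.9019, -0.4320)
n_4 = (+0.4381, +0.8989)
n_5 = (+0.1692, +0.9856)
n_6 = (-0.3162, +0.9487)
n_7 = (-0.9885, +0.1509)
  (0,1): δ = 161.01°  ·
  (0,2): δ = 144.01°  ·
  (0,3): δ = 58.11°  ✓
  (0,4): δ = 31.50°  ✓
  (0,5): δ = 47.74°  ✓
  (0,6): δ = 75.92°  ·
  (0,7): δ = 138.80°  ·
  (1,2): δ = 163.00°  ·
  (1,3): δ = 77.10°  ·
  (1,4): δ = 12.51°  ✓
  (1,5): δ = 28.75°  ✓
  (1,6): δ = 56.93°  ✓
  (1,7): δ = 119.81°  ·
  (2,3): δ = 94.10°  ·
  (2,4): δ = 4.49°  ✓
  (2,5): δ = 11.75°  ✓
  (2,6): δ = 39.92°  ✓
  (2,7): δ = 102.81°  ·
  (3,4): δ = 90.39°  ·
  (3,5): δ = 74.15°  ·
  (3,6): δ = 45.97°  ✓
  (3,7): δ = 16.91°  ✓
  (4,5): δ = 163.76°  ·
  (4,6): δ = 135.58°  ·
  (4,7): δ = 72.70°  ·
  (5,6): δ = 151.82°  ·
  (5,7): δ = 88.94°  ·
  (6,7): δ = 117.12°  ·
antipodal pairs: 11

count = 11; pairs: (0,3), (0,4), (0,5), (1,4), (1,5), (1,6), (2,4), (2,5), (2,6), (3,6), (3,7)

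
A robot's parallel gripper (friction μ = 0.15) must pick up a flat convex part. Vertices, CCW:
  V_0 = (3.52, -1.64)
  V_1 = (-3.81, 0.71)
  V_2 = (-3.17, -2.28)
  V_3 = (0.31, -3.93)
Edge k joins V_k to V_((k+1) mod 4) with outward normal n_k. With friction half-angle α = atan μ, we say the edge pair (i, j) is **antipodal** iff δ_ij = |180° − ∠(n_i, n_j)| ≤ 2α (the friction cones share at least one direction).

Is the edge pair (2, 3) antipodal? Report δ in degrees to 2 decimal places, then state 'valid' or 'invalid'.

δ = 119.13°, invalid

α = atan 0.15 = 8.53°;  2α = 17.06°
edge 2: e_2 = (+3.48, -1.65);  n_2 = (-0.4284, -0.9036)
edge 3: e_3 = (+3.21, +2.29);  n_3 = (+0.5808, -0.8141)
∠(n_2, n_3) = 60.87°
δ = |180° − 60.87°| = 119.13°
119.13° > 2α = 17.06°  →  invalid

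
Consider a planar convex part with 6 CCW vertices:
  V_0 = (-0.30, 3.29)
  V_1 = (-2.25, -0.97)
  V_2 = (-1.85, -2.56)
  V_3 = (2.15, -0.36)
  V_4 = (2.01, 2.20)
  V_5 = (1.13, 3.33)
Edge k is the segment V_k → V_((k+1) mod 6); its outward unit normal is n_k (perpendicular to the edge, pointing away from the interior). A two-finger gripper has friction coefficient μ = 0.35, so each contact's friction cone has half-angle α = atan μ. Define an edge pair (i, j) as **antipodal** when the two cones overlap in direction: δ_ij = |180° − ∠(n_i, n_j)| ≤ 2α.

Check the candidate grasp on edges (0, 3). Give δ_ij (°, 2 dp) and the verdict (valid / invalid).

α = atan 0.35 = 19.29°;  2α = 38.58°
edge 0: e_0 = (-1.95, -4.26);  n_0 = (-0.9093, +0.4162)
edge 3: e_3 = (-0.14, +2.56);  n_3 = (+0.9985, +0.0546)
∠(n_0, n_3) = 152.27°
δ = |180° − 152.27°| = 27.73°
27.73° ≤ 2α = 38.58°  →  valid

δ = 27.73°, valid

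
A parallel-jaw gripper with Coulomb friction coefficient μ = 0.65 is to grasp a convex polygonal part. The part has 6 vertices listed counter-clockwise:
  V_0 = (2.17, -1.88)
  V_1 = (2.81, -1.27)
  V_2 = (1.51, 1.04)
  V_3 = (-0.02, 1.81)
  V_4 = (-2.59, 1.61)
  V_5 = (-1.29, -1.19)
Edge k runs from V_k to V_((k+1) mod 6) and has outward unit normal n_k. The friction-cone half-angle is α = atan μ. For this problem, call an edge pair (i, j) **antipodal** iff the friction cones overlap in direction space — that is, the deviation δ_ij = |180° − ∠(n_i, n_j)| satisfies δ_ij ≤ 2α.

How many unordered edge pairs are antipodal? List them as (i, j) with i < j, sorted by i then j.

α = atan 0.65 = 33.02°;  2α = 66.05°
n_0 = (+0.6899, -0.7239)
n_1 = (+0.8715, +0.4904)
n_2 = (+0.4495, +0.8933)
n_3 = (-0.0776, +0.9970)
n_4 = (-0.9070, -0.4211)
n_5 = (-0.1956, -0.9807)
  (0,1): δ = 104.26°  ·
  (0,2): δ = 70.34°  ·
  (0,3): δ = 39.18°  ✓
  (0,4): δ = 71.28°  ·
  (0,5): δ = 125.10°  ·
  (1,2): δ = 146.08°  ·
  (1,3): δ = 114.92°  ·
  (1,4): δ = 4.46°  ✓
  (1,5): δ = 49.35°  ✓
  (2,3): δ = 148.84°  ·
  (2,4): δ = 38.38°  ✓
  (2,5): δ = 15.44°  ✓
  (3,4): δ = 69.55°  ·
  (3,5): δ = 15.73°  ✓
  (4,5): δ = 126.18°  ·
antipodal pairs: 6

count = 6; pairs: (0,3), (1,4), (1,5), (2,4), (2,5), (3,5)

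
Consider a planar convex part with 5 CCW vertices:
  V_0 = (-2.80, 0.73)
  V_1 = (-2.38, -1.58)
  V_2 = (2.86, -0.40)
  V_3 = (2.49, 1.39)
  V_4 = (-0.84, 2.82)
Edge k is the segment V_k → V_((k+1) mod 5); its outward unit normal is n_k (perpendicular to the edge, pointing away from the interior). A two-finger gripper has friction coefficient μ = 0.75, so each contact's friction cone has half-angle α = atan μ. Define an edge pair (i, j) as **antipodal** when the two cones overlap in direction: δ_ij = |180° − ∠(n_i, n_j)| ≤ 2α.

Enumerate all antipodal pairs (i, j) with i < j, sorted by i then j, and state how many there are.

α = atan 0.75 = 36.87°;  2α = 73.74°
n_0 = (-0.9839, -0.1789)
n_1 = (+0.2197, -0.9756)
n_2 = (+0.9793, +0.2024)
n_3 = (+0.3946, +0.9189)
n_4 = (-0.7294, +0.6841)
  (0,1): δ = 87.61°  ·
  (0,2): δ = 1.37°  ✓
  (0,3): δ = 56.46°  ✓
  (0,4): δ = 126.53°  ·
  (1,2): δ = 91.01°  ·
  (1,3): δ = 35.93°  ✓
  (1,4): δ = 34.15°  ✓
  (2,3): δ = 124.92°  ·
  (2,4): δ = 54.84°  ✓
  (3,4): δ = 109.92°  ·
antipodal pairs: 5

count = 5; pairs: (0,2), (0,3), (1,3), (1,4), (2,4)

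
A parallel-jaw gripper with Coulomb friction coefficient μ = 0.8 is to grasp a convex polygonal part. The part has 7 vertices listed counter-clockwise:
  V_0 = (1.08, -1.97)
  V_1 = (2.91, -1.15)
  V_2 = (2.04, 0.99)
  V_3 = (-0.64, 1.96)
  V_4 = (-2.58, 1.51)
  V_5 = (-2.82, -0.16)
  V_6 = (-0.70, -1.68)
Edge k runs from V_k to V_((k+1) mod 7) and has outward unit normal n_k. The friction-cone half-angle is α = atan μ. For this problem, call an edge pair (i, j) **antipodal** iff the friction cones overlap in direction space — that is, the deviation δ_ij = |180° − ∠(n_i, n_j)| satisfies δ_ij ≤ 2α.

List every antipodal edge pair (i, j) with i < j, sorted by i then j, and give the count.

α = atan 0.8 = 38.66°;  2α = 77.32°
n_0 = (+0.4089, -0.9126)
n_1 = (+0.9264, +0.3766)
n_2 = (+0.3403, +0.9403)
n_3 = (-0.2260, +0.9741)
n_4 = (-0.9898, +0.1423)
n_5 = (-0.5827, -0.8127)
n_6 = (-0.1608, -0.9870)
  (0,1): δ = 92.01°  ·
  (0,2): δ = 44.03°  ✓
  (0,3): δ = 11.08°  ✓
  (0,4): δ = 57.69°  ✓
  (0,5): δ = 120.22°  ·
  (0,6): δ = 146.61°  ·
  (1,2): δ = 132.02°  ·
  (1,3): δ = 99.06°  ·
  (1,4): δ = 30.30°  ✓
  (1,5): δ = 32.24°  ✓
  (1,6): δ = 58.62°  ✓
  (2,3): δ = 147.04°  ·
  (2,4): δ = 78.28°  ·
  (2,5): δ = 15.74°  ✓
  (2,6): δ = 10.64°  ✓
  (3,4): δ = 111.24°  ·
  (3,5): δ = 48.70°  ✓
  (3,6): δ = 22.31°  ✓
  (4,5): δ = 117.46°  ·
  (4,6): δ = 91.08°  ·
  (5,6): δ = 153.61°  ·
antipodal pairs: 10

count = 10; pairs: (0,2), (0,3), (0,4), (1,4), (1,5), (1,6), (2,5), (2,6), (3,5), (3,6)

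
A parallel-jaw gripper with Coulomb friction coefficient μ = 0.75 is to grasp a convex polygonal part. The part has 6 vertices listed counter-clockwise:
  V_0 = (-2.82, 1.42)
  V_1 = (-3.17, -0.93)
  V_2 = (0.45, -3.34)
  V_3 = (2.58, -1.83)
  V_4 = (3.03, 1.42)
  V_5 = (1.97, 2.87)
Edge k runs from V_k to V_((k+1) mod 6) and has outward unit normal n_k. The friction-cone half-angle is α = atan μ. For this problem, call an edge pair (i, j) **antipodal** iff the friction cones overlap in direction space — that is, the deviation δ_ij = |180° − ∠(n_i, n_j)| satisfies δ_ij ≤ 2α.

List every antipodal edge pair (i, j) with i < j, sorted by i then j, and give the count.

count = 8; pairs: (0,2), (0,3), (0,4), (1,3), (1,4), (1,5), (2,5), (3,5)

α = atan 0.75 = 36.87°;  2α = 73.74°
n_0 = (-0.9891, +0.1473)
n_1 = (-0.5542, -0.8324)
n_2 = (+0.5783, -0.8158)
n_3 = (+0.9905, -0.1372)
n_4 = (+0.8073, +0.5902)
n_5 = (-0.2897, +0.9571)
  (0,1): δ = 115.18°  ·
  (0,2): δ = 46.20°  ✓
  (0,3): δ = 0.59°  ✓
  (0,4): δ = 44.64°  ✓
  (0,5): δ = 115.31°  ·
  (1,2): δ = 111.01°  ·
  (1,3): δ = 64.23°  ✓
  (1,4): δ = 20.18°  ✓
  (1,5): δ = 50.50°  ✓
  (2,3): δ = 133.22°  ·
  (2,4): δ = 89.17°  ·
  (2,5): δ = 18.49°  ✓
  (3,4): δ = 135.95°  ·
  (3,5): δ = 65.28°  ✓
  (4,5): δ = 109.33°  ·
antipodal pairs: 8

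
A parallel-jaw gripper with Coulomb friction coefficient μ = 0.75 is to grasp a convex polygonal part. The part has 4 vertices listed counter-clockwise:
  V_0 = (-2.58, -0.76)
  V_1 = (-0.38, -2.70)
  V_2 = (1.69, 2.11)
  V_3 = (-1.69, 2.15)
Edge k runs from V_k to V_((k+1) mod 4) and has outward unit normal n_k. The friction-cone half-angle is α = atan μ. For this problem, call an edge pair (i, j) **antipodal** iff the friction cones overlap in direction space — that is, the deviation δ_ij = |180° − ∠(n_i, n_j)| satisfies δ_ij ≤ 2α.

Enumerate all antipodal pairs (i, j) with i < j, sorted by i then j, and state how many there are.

count = 4; pairs: (0,1), (0,2), (1,2), (1,3)

α = atan 0.75 = 36.87°;  2α = 73.74°
n_0 = (-0.6614, -0.7500)
n_1 = (+0.9186, -0.3953)
n_2 = (+0.0118, +0.9999)
n_3 = (-0.9563, +0.2925)
  (0,1): δ = 71.88°  ✓
  (0,2): δ = 40.73°  ✓
  (0,3): δ = 114.40°  ·
  (1,2): δ = 67.39°  ✓
  (1,3): δ = 6.28°  ✓
  (2,3): δ = 106.33°  ·
antipodal pairs: 4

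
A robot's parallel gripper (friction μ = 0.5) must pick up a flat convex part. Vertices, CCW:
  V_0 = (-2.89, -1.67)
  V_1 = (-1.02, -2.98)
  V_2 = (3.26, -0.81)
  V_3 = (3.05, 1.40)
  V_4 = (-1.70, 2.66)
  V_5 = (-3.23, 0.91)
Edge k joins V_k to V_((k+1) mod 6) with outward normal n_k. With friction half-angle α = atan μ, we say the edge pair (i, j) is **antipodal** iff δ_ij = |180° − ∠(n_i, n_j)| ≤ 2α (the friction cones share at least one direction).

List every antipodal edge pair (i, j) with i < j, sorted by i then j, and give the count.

count = 6; pairs: (0,2), (0,3), (1,3), (1,4), (2,4), (2,5)

α = atan 0.5 = 26.57°;  2α = 53.13°
n_0 = (-0.5738, -0.8190)
n_1 = (+0.4522, -0.8919)
n_2 = (+0.9955, +0.0946)
n_3 = (+0.2564, +0.9666)
n_4 = (-0.7528, +0.6582)
n_5 = (-0.9914, -0.1307)
  (0,1): δ = 118.10°  ·
  (0,2): δ = 49.56°  ✓
  (0,3): δ = 20.16°  ✓
  (0,4): δ = 83.85°  ·
  (0,5): δ = 132.52°  ·
  (1,2): δ = 111.46°  ·
  (1,3): δ = 41.74°  ✓
  (1,4): δ = 21.95°  ✓
  (1,5): δ = 70.62°  ·
  (2,3): δ = 110.28°  ·
  (2,4): δ = 46.59°  ✓
  (2,5): δ = 2.08°  ✓
  (3,4): δ = 116.31°  ·
  (3,5): δ = 67.64°  ·
  (4,5): δ = 131.33°  ·
antipodal pairs: 6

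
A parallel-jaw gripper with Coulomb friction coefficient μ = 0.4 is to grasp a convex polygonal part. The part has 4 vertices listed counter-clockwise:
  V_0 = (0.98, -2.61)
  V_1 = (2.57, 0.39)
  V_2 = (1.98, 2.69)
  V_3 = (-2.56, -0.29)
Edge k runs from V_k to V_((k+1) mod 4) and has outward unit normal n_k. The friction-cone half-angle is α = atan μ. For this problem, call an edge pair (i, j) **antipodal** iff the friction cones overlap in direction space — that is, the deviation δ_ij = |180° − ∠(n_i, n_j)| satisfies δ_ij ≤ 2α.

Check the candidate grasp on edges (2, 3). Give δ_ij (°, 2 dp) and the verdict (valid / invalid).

δ = 66.52°, invalid

α = atan 0.4 = 21.80°;  2α = 43.60°
edge 2: e_2 = (-4.54, -2.98);  n_2 = (-0.5487, +0.8360)
edge 3: e_3 = (+3.54, -2.32);  n_3 = (-0.5481, -0.8364)
∠(n_2, n_3) = 113.48°
δ = |180° − 113.48°| = 66.52°
66.52° > 2α = 43.60°  →  invalid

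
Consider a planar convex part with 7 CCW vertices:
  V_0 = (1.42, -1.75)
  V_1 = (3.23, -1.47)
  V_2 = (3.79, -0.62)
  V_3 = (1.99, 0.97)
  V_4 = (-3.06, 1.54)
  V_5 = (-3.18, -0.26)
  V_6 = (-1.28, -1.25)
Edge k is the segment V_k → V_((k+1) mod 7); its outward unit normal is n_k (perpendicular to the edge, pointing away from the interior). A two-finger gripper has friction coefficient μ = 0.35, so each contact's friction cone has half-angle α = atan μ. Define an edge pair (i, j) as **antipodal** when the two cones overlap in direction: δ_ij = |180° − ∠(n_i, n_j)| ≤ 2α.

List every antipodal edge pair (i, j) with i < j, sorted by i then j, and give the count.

α = atan 0.35 = 19.29°;  2α = 38.58°
n_0 = (+0.1529, -0.9882)
n_1 = (+0.8351, -0.5502)
n_2 = (+0.6620, +0.7495)
n_3 = (+0.1122, +0.9937)
n_4 = (-0.9978, +0.0665)
n_5 = (-0.4621, -0.8868)
n_6 = (-0.1821, -0.9833)
  (0,1): δ = 132.17°  ·
  (0,2): δ = 50.25°  ·
  (0,3): δ = 15.23°  ✓
  (0,4): δ = 77.39°  ·
  (0,5): δ = 143.68°  ·
  (0,6): δ = 160.71°  ·
  (1,2): δ = 98.08°  ·
  (1,3): δ = 63.06°  ·
  (1,4): δ = 29.56°  ✓
  (1,5): δ = 95.86°  ·
  (1,6): δ = 112.89°  ·
  (2,3): δ = 144.98°  ·
  (2,4): δ = 52.36°  ·
  (2,5): δ = 13.93°  ✓
  (2,6): δ = 30.96°  ✓
  (3,4): δ = 87.37°  ·
  (3,5): δ = 21.08°  ✓
  (3,6): δ = 4.05°  ✓
  (4,5): δ = 113.71°  ·
  (4,6): δ = 96.68°  ·
  (5,6): δ = 162.97°  ·
antipodal pairs: 6

count = 6; pairs: (0,3), (1,4), (2,5), (2,6), (3,5), (3,6)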